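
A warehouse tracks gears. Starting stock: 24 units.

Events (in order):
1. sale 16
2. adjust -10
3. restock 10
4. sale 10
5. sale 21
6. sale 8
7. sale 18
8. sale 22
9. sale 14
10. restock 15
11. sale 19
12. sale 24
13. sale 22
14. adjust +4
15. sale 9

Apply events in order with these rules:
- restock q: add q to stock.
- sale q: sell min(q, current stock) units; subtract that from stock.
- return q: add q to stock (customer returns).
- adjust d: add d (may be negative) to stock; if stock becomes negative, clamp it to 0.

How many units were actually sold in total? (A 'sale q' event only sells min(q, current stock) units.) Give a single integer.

Processing events:
Start: stock = 24
  Event 1 (sale 16): sell min(16,24)=16. stock: 24 - 16 = 8. total_sold = 16
  Event 2 (adjust -10): 8 + -10 = 0 (clamped to 0)
  Event 3 (restock 10): 0 + 10 = 10
  Event 4 (sale 10): sell min(10,10)=10. stock: 10 - 10 = 0. total_sold = 26
  Event 5 (sale 21): sell min(21,0)=0. stock: 0 - 0 = 0. total_sold = 26
  Event 6 (sale 8): sell min(8,0)=0. stock: 0 - 0 = 0. total_sold = 26
  Event 7 (sale 18): sell min(18,0)=0. stock: 0 - 0 = 0. total_sold = 26
  Event 8 (sale 22): sell min(22,0)=0. stock: 0 - 0 = 0. total_sold = 26
  Event 9 (sale 14): sell min(14,0)=0. stock: 0 - 0 = 0. total_sold = 26
  Event 10 (restock 15): 0 + 15 = 15
  Event 11 (sale 19): sell min(19,15)=15. stock: 15 - 15 = 0. total_sold = 41
  Event 12 (sale 24): sell min(24,0)=0. stock: 0 - 0 = 0. total_sold = 41
  Event 13 (sale 22): sell min(22,0)=0. stock: 0 - 0 = 0. total_sold = 41
  Event 14 (adjust +4): 0 + 4 = 4
  Event 15 (sale 9): sell min(9,4)=4. stock: 4 - 4 = 0. total_sold = 45
Final: stock = 0, total_sold = 45

Answer: 45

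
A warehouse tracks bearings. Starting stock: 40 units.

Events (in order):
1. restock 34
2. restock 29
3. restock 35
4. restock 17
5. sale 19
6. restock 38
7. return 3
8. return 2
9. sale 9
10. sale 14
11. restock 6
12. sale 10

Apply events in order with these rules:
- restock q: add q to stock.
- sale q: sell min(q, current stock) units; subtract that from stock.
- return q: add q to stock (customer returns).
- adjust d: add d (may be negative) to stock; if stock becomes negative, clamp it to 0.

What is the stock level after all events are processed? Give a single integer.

Processing events:
Start: stock = 40
  Event 1 (restock 34): 40 + 34 = 74
  Event 2 (restock 29): 74 + 29 = 103
  Event 3 (restock 35): 103 + 35 = 138
  Event 4 (restock 17): 138 + 17 = 155
  Event 5 (sale 19): sell min(19,155)=19. stock: 155 - 19 = 136. total_sold = 19
  Event 6 (restock 38): 136 + 38 = 174
  Event 7 (return 3): 174 + 3 = 177
  Event 8 (return 2): 177 + 2 = 179
  Event 9 (sale 9): sell min(9,179)=9. stock: 179 - 9 = 170. total_sold = 28
  Event 10 (sale 14): sell min(14,170)=14. stock: 170 - 14 = 156. total_sold = 42
  Event 11 (restock 6): 156 + 6 = 162
  Event 12 (sale 10): sell min(10,162)=10. stock: 162 - 10 = 152. total_sold = 52
Final: stock = 152, total_sold = 52

Answer: 152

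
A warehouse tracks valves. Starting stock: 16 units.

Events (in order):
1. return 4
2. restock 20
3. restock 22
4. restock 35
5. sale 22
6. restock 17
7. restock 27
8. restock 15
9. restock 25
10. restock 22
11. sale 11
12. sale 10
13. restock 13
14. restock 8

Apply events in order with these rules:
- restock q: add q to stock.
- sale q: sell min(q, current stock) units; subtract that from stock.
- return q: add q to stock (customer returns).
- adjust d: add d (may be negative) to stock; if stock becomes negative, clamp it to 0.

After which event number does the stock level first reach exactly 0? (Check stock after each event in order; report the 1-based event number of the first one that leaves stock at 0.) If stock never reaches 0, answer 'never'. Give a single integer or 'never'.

Processing events:
Start: stock = 16
  Event 1 (return 4): 16 + 4 = 20
  Event 2 (restock 20): 20 + 20 = 40
  Event 3 (restock 22): 40 + 22 = 62
  Event 4 (restock 35): 62 + 35 = 97
  Event 5 (sale 22): sell min(22,97)=22. stock: 97 - 22 = 75. total_sold = 22
  Event 6 (restock 17): 75 + 17 = 92
  Event 7 (restock 27): 92 + 27 = 119
  Event 8 (restock 15): 119 + 15 = 134
  Event 9 (restock 25): 134 + 25 = 159
  Event 10 (restock 22): 159 + 22 = 181
  Event 11 (sale 11): sell min(11,181)=11. stock: 181 - 11 = 170. total_sold = 33
  Event 12 (sale 10): sell min(10,170)=10. stock: 170 - 10 = 160. total_sold = 43
  Event 13 (restock 13): 160 + 13 = 173
  Event 14 (restock 8): 173 + 8 = 181
Final: stock = 181, total_sold = 43

Stock never reaches 0.

Answer: never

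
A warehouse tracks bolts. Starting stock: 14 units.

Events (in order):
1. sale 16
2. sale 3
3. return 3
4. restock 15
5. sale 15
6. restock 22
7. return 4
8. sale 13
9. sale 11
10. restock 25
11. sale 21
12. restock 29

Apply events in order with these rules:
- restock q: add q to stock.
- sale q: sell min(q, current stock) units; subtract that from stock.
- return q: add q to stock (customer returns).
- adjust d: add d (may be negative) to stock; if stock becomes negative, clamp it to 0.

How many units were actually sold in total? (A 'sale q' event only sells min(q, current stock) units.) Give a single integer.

Answer: 74

Derivation:
Processing events:
Start: stock = 14
  Event 1 (sale 16): sell min(16,14)=14. stock: 14 - 14 = 0. total_sold = 14
  Event 2 (sale 3): sell min(3,0)=0. stock: 0 - 0 = 0. total_sold = 14
  Event 3 (return 3): 0 + 3 = 3
  Event 4 (restock 15): 3 + 15 = 18
  Event 5 (sale 15): sell min(15,18)=15. stock: 18 - 15 = 3. total_sold = 29
  Event 6 (restock 22): 3 + 22 = 25
  Event 7 (return 4): 25 + 4 = 29
  Event 8 (sale 13): sell min(13,29)=13. stock: 29 - 13 = 16. total_sold = 42
  Event 9 (sale 11): sell min(11,16)=11. stock: 16 - 11 = 5. total_sold = 53
  Event 10 (restock 25): 5 + 25 = 30
  Event 11 (sale 21): sell min(21,30)=21. stock: 30 - 21 = 9. total_sold = 74
  Event 12 (restock 29): 9 + 29 = 38
Final: stock = 38, total_sold = 74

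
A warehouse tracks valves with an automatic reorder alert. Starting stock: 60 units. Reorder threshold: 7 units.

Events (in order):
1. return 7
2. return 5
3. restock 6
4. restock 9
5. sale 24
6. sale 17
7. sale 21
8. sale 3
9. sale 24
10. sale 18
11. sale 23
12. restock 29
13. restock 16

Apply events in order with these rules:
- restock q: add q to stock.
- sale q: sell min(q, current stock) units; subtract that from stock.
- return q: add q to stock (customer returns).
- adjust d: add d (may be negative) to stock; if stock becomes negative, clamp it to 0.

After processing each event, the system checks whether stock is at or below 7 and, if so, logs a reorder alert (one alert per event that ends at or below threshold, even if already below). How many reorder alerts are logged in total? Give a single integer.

Processing events:
Start: stock = 60
  Event 1 (return 7): 60 + 7 = 67
  Event 2 (return 5): 67 + 5 = 72
  Event 3 (restock 6): 72 + 6 = 78
  Event 4 (restock 9): 78 + 9 = 87
  Event 5 (sale 24): sell min(24,87)=24. stock: 87 - 24 = 63. total_sold = 24
  Event 6 (sale 17): sell min(17,63)=17. stock: 63 - 17 = 46. total_sold = 41
  Event 7 (sale 21): sell min(21,46)=21. stock: 46 - 21 = 25. total_sold = 62
  Event 8 (sale 3): sell min(3,25)=3. stock: 25 - 3 = 22. total_sold = 65
  Event 9 (sale 24): sell min(24,22)=22. stock: 22 - 22 = 0. total_sold = 87
  Event 10 (sale 18): sell min(18,0)=0. stock: 0 - 0 = 0. total_sold = 87
  Event 11 (sale 23): sell min(23,0)=0. stock: 0 - 0 = 0. total_sold = 87
  Event 12 (restock 29): 0 + 29 = 29
  Event 13 (restock 16): 29 + 16 = 45
Final: stock = 45, total_sold = 87

Checking against threshold 7:
  After event 1: stock=67 > 7
  After event 2: stock=72 > 7
  After event 3: stock=78 > 7
  After event 4: stock=87 > 7
  After event 5: stock=63 > 7
  After event 6: stock=46 > 7
  After event 7: stock=25 > 7
  After event 8: stock=22 > 7
  After event 9: stock=0 <= 7 -> ALERT
  After event 10: stock=0 <= 7 -> ALERT
  After event 11: stock=0 <= 7 -> ALERT
  After event 12: stock=29 > 7
  After event 13: stock=45 > 7
Alert events: [9, 10, 11]. Count = 3

Answer: 3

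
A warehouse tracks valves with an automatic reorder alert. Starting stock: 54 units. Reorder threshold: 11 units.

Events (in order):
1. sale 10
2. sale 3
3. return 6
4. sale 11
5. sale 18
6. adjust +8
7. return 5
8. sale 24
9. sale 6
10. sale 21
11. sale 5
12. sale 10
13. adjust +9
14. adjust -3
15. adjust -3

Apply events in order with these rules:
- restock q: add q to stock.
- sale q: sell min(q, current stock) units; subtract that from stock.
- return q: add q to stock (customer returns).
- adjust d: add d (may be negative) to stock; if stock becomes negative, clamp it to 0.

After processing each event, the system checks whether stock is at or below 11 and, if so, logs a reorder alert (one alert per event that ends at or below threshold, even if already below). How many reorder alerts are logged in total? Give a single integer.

Answer: 8

Derivation:
Processing events:
Start: stock = 54
  Event 1 (sale 10): sell min(10,54)=10. stock: 54 - 10 = 44. total_sold = 10
  Event 2 (sale 3): sell min(3,44)=3. stock: 44 - 3 = 41. total_sold = 13
  Event 3 (return 6): 41 + 6 = 47
  Event 4 (sale 11): sell min(11,47)=11. stock: 47 - 11 = 36. total_sold = 24
  Event 5 (sale 18): sell min(18,36)=18. stock: 36 - 18 = 18. total_sold = 42
  Event 6 (adjust +8): 18 + 8 = 26
  Event 7 (return 5): 26 + 5 = 31
  Event 8 (sale 24): sell min(24,31)=24. stock: 31 - 24 = 7. total_sold = 66
  Event 9 (sale 6): sell min(6,7)=6. stock: 7 - 6 = 1. total_sold = 72
  Event 10 (sale 21): sell min(21,1)=1. stock: 1 - 1 = 0. total_sold = 73
  Event 11 (sale 5): sell min(5,0)=0. stock: 0 - 0 = 0. total_sold = 73
  Event 12 (sale 10): sell min(10,0)=0. stock: 0 - 0 = 0. total_sold = 73
  Event 13 (adjust +9): 0 + 9 = 9
  Event 14 (adjust -3): 9 + -3 = 6
  Event 15 (adjust -3): 6 + -3 = 3
Final: stock = 3, total_sold = 73

Checking against threshold 11:
  After event 1: stock=44 > 11
  After event 2: stock=41 > 11
  After event 3: stock=47 > 11
  After event 4: stock=36 > 11
  After event 5: stock=18 > 11
  After event 6: stock=26 > 11
  After event 7: stock=31 > 11
  After event 8: stock=7 <= 11 -> ALERT
  After event 9: stock=1 <= 11 -> ALERT
  After event 10: stock=0 <= 11 -> ALERT
  After event 11: stock=0 <= 11 -> ALERT
  After event 12: stock=0 <= 11 -> ALERT
  After event 13: stock=9 <= 11 -> ALERT
  After event 14: stock=6 <= 11 -> ALERT
  After event 15: stock=3 <= 11 -> ALERT
Alert events: [8, 9, 10, 11, 12, 13, 14, 15]. Count = 8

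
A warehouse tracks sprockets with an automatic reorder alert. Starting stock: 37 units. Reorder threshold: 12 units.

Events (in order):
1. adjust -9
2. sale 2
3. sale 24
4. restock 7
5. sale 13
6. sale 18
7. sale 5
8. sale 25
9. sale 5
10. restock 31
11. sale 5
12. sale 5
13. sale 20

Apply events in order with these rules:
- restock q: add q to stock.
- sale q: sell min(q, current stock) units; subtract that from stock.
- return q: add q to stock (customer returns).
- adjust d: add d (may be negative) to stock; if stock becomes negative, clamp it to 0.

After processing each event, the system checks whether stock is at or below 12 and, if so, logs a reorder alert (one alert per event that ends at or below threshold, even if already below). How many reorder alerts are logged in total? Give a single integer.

Processing events:
Start: stock = 37
  Event 1 (adjust -9): 37 + -9 = 28
  Event 2 (sale 2): sell min(2,28)=2. stock: 28 - 2 = 26. total_sold = 2
  Event 3 (sale 24): sell min(24,26)=24. stock: 26 - 24 = 2. total_sold = 26
  Event 4 (restock 7): 2 + 7 = 9
  Event 5 (sale 13): sell min(13,9)=9. stock: 9 - 9 = 0. total_sold = 35
  Event 6 (sale 18): sell min(18,0)=0. stock: 0 - 0 = 0. total_sold = 35
  Event 7 (sale 5): sell min(5,0)=0. stock: 0 - 0 = 0. total_sold = 35
  Event 8 (sale 25): sell min(25,0)=0. stock: 0 - 0 = 0. total_sold = 35
  Event 9 (sale 5): sell min(5,0)=0. stock: 0 - 0 = 0. total_sold = 35
  Event 10 (restock 31): 0 + 31 = 31
  Event 11 (sale 5): sell min(5,31)=5. stock: 31 - 5 = 26. total_sold = 40
  Event 12 (sale 5): sell min(5,26)=5. stock: 26 - 5 = 21. total_sold = 45
  Event 13 (sale 20): sell min(20,21)=20. stock: 21 - 20 = 1. total_sold = 65
Final: stock = 1, total_sold = 65

Checking against threshold 12:
  After event 1: stock=28 > 12
  After event 2: stock=26 > 12
  After event 3: stock=2 <= 12 -> ALERT
  After event 4: stock=9 <= 12 -> ALERT
  After event 5: stock=0 <= 12 -> ALERT
  After event 6: stock=0 <= 12 -> ALERT
  After event 7: stock=0 <= 12 -> ALERT
  After event 8: stock=0 <= 12 -> ALERT
  After event 9: stock=0 <= 12 -> ALERT
  After event 10: stock=31 > 12
  After event 11: stock=26 > 12
  After event 12: stock=21 > 12
  After event 13: stock=1 <= 12 -> ALERT
Alert events: [3, 4, 5, 6, 7, 8, 9, 13]. Count = 8

Answer: 8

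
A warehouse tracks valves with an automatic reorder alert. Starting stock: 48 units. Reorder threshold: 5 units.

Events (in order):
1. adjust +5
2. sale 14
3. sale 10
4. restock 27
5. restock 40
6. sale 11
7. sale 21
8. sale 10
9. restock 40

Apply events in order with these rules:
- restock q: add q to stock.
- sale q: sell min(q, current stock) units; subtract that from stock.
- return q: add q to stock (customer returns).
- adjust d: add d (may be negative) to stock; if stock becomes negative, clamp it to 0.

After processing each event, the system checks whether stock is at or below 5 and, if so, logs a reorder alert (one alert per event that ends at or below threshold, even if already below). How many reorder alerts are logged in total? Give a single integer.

Answer: 0

Derivation:
Processing events:
Start: stock = 48
  Event 1 (adjust +5): 48 + 5 = 53
  Event 2 (sale 14): sell min(14,53)=14. stock: 53 - 14 = 39. total_sold = 14
  Event 3 (sale 10): sell min(10,39)=10. stock: 39 - 10 = 29. total_sold = 24
  Event 4 (restock 27): 29 + 27 = 56
  Event 5 (restock 40): 56 + 40 = 96
  Event 6 (sale 11): sell min(11,96)=11. stock: 96 - 11 = 85. total_sold = 35
  Event 7 (sale 21): sell min(21,85)=21. stock: 85 - 21 = 64. total_sold = 56
  Event 8 (sale 10): sell min(10,64)=10. stock: 64 - 10 = 54. total_sold = 66
  Event 9 (restock 40): 54 + 40 = 94
Final: stock = 94, total_sold = 66

Checking against threshold 5:
  After event 1: stock=53 > 5
  After event 2: stock=39 > 5
  After event 3: stock=29 > 5
  After event 4: stock=56 > 5
  After event 5: stock=96 > 5
  After event 6: stock=85 > 5
  After event 7: stock=64 > 5
  After event 8: stock=54 > 5
  After event 9: stock=94 > 5
Alert events: []. Count = 0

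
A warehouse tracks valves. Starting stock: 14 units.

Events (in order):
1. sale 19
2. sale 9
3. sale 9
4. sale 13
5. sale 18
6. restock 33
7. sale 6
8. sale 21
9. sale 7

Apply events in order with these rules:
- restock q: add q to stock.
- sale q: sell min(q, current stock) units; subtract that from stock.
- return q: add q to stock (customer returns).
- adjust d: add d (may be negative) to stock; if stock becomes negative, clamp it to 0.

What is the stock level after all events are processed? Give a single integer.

Processing events:
Start: stock = 14
  Event 1 (sale 19): sell min(19,14)=14. stock: 14 - 14 = 0. total_sold = 14
  Event 2 (sale 9): sell min(9,0)=0. stock: 0 - 0 = 0. total_sold = 14
  Event 3 (sale 9): sell min(9,0)=0. stock: 0 - 0 = 0. total_sold = 14
  Event 4 (sale 13): sell min(13,0)=0. stock: 0 - 0 = 0. total_sold = 14
  Event 5 (sale 18): sell min(18,0)=0. stock: 0 - 0 = 0. total_sold = 14
  Event 6 (restock 33): 0 + 33 = 33
  Event 7 (sale 6): sell min(6,33)=6. stock: 33 - 6 = 27. total_sold = 20
  Event 8 (sale 21): sell min(21,27)=21. stock: 27 - 21 = 6. total_sold = 41
  Event 9 (sale 7): sell min(7,6)=6. stock: 6 - 6 = 0. total_sold = 47
Final: stock = 0, total_sold = 47

Answer: 0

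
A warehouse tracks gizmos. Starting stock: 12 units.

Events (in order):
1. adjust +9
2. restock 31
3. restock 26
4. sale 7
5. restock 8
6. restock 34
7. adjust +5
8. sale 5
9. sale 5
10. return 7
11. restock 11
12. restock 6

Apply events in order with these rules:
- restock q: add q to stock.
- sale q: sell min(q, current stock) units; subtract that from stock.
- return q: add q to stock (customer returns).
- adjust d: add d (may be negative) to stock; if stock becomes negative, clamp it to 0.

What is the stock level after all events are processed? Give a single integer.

Answer: 132

Derivation:
Processing events:
Start: stock = 12
  Event 1 (adjust +9): 12 + 9 = 21
  Event 2 (restock 31): 21 + 31 = 52
  Event 3 (restock 26): 52 + 26 = 78
  Event 4 (sale 7): sell min(7,78)=7. stock: 78 - 7 = 71. total_sold = 7
  Event 5 (restock 8): 71 + 8 = 79
  Event 6 (restock 34): 79 + 34 = 113
  Event 7 (adjust +5): 113 + 5 = 118
  Event 8 (sale 5): sell min(5,118)=5. stock: 118 - 5 = 113. total_sold = 12
  Event 9 (sale 5): sell min(5,113)=5. stock: 113 - 5 = 108. total_sold = 17
  Event 10 (return 7): 108 + 7 = 115
  Event 11 (restock 11): 115 + 11 = 126
  Event 12 (restock 6): 126 + 6 = 132
Final: stock = 132, total_sold = 17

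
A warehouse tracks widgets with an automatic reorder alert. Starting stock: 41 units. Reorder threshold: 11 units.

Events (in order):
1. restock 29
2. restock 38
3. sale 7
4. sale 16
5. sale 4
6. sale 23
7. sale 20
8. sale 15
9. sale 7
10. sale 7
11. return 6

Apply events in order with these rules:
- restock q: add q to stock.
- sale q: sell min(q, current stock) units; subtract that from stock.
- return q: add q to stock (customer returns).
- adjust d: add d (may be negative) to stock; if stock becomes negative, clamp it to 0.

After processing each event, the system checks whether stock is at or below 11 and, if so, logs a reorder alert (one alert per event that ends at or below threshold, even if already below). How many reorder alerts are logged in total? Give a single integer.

Answer: 1

Derivation:
Processing events:
Start: stock = 41
  Event 1 (restock 29): 41 + 29 = 70
  Event 2 (restock 38): 70 + 38 = 108
  Event 3 (sale 7): sell min(7,108)=7. stock: 108 - 7 = 101. total_sold = 7
  Event 4 (sale 16): sell min(16,101)=16. stock: 101 - 16 = 85. total_sold = 23
  Event 5 (sale 4): sell min(4,85)=4. stock: 85 - 4 = 81. total_sold = 27
  Event 6 (sale 23): sell min(23,81)=23. stock: 81 - 23 = 58. total_sold = 50
  Event 7 (sale 20): sell min(20,58)=20. stock: 58 - 20 = 38. total_sold = 70
  Event 8 (sale 15): sell min(15,38)=15. stock: 38 - 15 = 23. total_sold = 85
  Event 9 (sale 7): sell min(7,23)=7. stock: 23 - 7 = 16. total_sold = 92
  Event 10 (sale 7): sell min(7,16)=7. stock: 16 - 7 = 9. total_sold = 99
  Event 11 (return 6): 9 + 6 = 15
Final: stock = 15, total_sold = 99

Checking against threshold 11:
  After event 1: stock=70 > 11
  After event 2: stock=108 > 11
  After event 3: stock=101 > 11
  After event 4: stock=85 > 11
  After event 5: stock=81 > 11
  After event 6: stock=58 > 11
  After event 7: stock=38 > 11
  After event 8: stock=23 > 11
  After event 9: stock=16 > 11
  After event 10: stock=9 <= 11 -> ALERT
  After event 11: stock=15 > 11
Alert events: [10]. Count = 1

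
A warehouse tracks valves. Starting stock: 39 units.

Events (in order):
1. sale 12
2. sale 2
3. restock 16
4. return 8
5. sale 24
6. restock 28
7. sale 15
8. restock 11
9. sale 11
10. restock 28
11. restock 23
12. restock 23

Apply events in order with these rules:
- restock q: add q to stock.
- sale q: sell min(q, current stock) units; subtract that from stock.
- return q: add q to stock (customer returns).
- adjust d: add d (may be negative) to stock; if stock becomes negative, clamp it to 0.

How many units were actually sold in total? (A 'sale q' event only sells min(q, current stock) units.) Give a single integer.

Processing events:
Start: stock = 39
  Event 1 (sale 12): sell min(12,39)=12. stock: 39 - 12 = 27. total_sold = 12
  Event 2 (sale 2): sell min(2,27)=2. stock: 27 - 2 = 25. total_sold = 14
  Event 3 (restock 16): 25 + 16 = 41
  Event 4 (return 8): 41 + 8 = 49
  Event 5 (sale 24): sell min(24,49)=24. stock: 49 - 24 = 25. total_sold = 38
  Event 6 (restock 28): 25 + 28 = 53
  Event 7 (sale 15): sell min(15,53)=15. stock: 53 - 15 = 38. total_sold = 53
  Event 8 (restock 11): 38 + 11 = 49
  Event 9 (sale 11): sell min(11,49)=11. stock: 49 - 11 = 38. total_sold = 64
  Event 10 (restock 28): 38 + 28 = 66
  Event 11 (restock 23): 66 + 23 = 89
  Event 12 (restock 23): 89 + 23 = 112
Final: stock = 112, total_sold = 64

Answer: 64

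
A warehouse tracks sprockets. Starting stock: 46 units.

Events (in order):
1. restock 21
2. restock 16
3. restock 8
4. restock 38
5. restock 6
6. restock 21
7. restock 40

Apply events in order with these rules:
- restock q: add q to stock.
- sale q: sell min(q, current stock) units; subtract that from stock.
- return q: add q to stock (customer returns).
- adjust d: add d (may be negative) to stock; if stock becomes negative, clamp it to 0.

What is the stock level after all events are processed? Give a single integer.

Answer: 196

Derivation:
Processing events:
Start: stock = 46
  Event 1 (restock 21): 46 + 21 = 67
  Event 2 (restock 16): 67 + 16 = 83
  Event 3 (restock 8): 83 + 8 = 91
  Event 4 (restock 38): 91 + 38 = 129
  Event 5 (restock 6): 129 + 6 = 135
  Event 6 (restock 21): 135 + 21 = 156
  Event 7 (restock 40): 156 + 40 = 196
Final: stock = 196, total_sold = 0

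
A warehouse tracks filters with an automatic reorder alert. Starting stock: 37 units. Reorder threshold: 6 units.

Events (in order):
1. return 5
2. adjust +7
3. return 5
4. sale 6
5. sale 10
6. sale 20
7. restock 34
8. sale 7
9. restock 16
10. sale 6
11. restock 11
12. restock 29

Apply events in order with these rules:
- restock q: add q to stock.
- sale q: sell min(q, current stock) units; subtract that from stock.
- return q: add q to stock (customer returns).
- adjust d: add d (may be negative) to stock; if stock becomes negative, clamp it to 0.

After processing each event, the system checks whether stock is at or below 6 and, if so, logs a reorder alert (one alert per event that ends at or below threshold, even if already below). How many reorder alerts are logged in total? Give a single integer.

Processing events:
Start: stock = 37
  Event 1 (return 5): 37 + 5 = 42
  Event 2 (adjust +7): 42 + 7 = 49
  Event 3 (return 5): 49 + 5 = 54
  Event 4 (sale 6): sell min(6,54)=6. stock: 54 - 6 = 48. total_sold = 6
  Event 5 (sale 10): sell min(10,48)=10. stock: 48 - 10 = 38. total_sold = 16
  Event 6 (sale 20): sell min(20,38)=20. stock: 38 - 20 = 18. total_sold = 36
  Event 7 (restock 34): 18 + 34 = 52
  Event 8 (sale 7): sell min(7,52)=7. stock: 52 - 7 = 45. total_sold = 43
  Event 9 (restock 16): 45 + 16 = 61
  Event 10 (sale 6): sell min(6,61)=6. stock: 61 - 6 = 55. total_sold = 49
  Event 11 (restock 11): 55 + 11 = 66
  Event 12 (restock 29): 66 + 29 = 95
Final: stock = 95, total_sold = 49

Checking against threshold 6:
  After event 1: stock=42 > 6
  After event 2: stock=49 > 6
  After event 3: stock=54 > 6
  After event 4: stock=48 > 6
  After event 5: stock=38 > 6
  After event 6: stock=18 > 6
  After event 7: stock=52 > 6
  After event 8: stock=45 > 6
  After event 9: stock=61 > 6
  After event 10: stock=55 > 6
  After event 11: stock=66 > 6
  After event 12: stock=95 > 6
Alert events: []. Count = 0

Answer: 0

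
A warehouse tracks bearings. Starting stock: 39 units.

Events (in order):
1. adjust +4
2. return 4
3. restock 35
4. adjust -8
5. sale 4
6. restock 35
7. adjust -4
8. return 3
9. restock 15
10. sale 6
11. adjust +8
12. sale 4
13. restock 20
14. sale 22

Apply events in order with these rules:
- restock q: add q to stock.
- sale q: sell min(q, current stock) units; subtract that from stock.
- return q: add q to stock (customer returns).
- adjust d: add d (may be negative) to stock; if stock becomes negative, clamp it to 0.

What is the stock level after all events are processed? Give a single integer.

Answer: 115

Derivation:
Processing events:
Start: stock = 39
  Event 1 (adjust +4): 39 + 4 = 43
  Event 2 (return 4): 43 + 4 = 47
  Event 3 (restock 35): 47 + 35 = 82
  Event 4 (adjust -8): 82 + -8 = 74
  Event 5 (sale 4): sell min(4,74)=4. stock: 74 - 4 = 70. total_sold = 4
  Event 6 (restock 35): 70 + 35 = 105
  Event 7 (adjust -4): 105 + -4 = 101
  Event 8 (return 3): 101 + 3 = 104
  Event 9 (restock 15): 104 + 15 = 119
  Event 10 (sale 6): sell min(6,119)=6. stock: 119 - 6 = 113. total_sold = 10
  Event 11 (adjust +8): 113 + 8 = 121
  Event 12 (sale 4): sell min(4,121)=4. stock: 121 - 4 = 117. total_sold = 14
  Event 13 (restock 20): 117 + 20 = 137
  Event 14 (sale 22): sell min(22,137)=22. stock: 137 - 22 = 115. total_sold = 36
Final: stock = 115, total_sold = 36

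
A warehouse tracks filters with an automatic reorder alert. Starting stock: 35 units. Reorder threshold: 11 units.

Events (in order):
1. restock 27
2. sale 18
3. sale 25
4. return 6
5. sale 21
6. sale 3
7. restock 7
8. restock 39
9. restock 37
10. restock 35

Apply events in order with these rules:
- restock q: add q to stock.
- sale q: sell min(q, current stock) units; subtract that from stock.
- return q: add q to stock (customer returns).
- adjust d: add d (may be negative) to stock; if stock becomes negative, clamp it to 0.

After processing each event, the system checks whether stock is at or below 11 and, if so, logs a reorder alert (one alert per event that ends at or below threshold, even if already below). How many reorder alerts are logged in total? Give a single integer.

Processing events:
Start: stock = 35
  Event 1 (restock 27): 35 + 27 = 62
  Event 2 (sale 18): sell min(18,62)=18. stock: 62 - 18 = 44. total_sold = 18
  Event 3 (sale 25): sell min(25,44)=25. stock: 44 - 25 = 19. total_sold = 43
  Event 4 (return 6): 19 + 6 = 25
  Event 5 (sale 21): sell min(21,25)=21. stock: 25 - 21 = 4. total_sold = 64
  Event 6 (sale 3): sell min(3,4)=3. stock: 4 - 3 = 1. total_sold = 67
  Event 7 (restock 7): 1 + 7 = 8
  Event 8 (restock 39): 8 + 39 = 47
  Event 9 (restock 37): 47 + 37 = 84
  Event 10 (restock 35): 84 + 35 = 119
Final: stock = 119, total_sold = 67

Checking against threshold 11:
  After event 1: stock=62 > 11
  After event 2: stock=44 > 11
  After event 3: stock=19 > 11
  After event 4: stock=25 > 11
  After event 5: stock=4 <= 11 -> ALERT
  After event 6: stock=1 <= 11 -> ALERT
  After event 7: stock=8 <= 11 -> ALERT
  After event 8: stock=47 > 11
  After event 9: stock=84 > 11
  After event 10: stock=119 > 11
Alert events: [5, 6, 7]. Count = 3

Answer: 3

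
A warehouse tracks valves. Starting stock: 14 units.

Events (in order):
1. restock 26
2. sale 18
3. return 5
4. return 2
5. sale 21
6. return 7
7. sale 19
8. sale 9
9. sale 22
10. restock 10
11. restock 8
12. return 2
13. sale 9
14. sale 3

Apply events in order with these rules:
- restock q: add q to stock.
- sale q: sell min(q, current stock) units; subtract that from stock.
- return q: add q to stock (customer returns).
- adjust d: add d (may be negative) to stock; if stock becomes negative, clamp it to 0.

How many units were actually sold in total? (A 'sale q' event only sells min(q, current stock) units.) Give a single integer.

Processing events:
Start: stock = 14
  Event 1 (restock 26): 14 + 26 = 40
  Event 2 (sale 18): sell min(18,40)=18. stock: 40 - 18 = 22. total_sold = 18
  Event 3 (return 5): 22 + 5 = 27
  Event 4 (return 2): 27 + 2 = 29
  Event 5 (sale 21): sell min(21,29)=21. stock: 29 - 21 = 8. total_sold = 39
  Event 6 (return 7): 8 + 7 = 15
  Event 7 (sale 19): sell min(19,15)=15. stock: 15 - 15 = 0. total_sold = 54
  Event 8 (sale 9): sell min(9,0)=0. stock: 0 - 0 = 0. total_sold = 54
  Event 9 (sale 22): sell min(22,0)=0. stock: 0 - 0 = 0. total_sold = 54
  Event 10 (restock 10): 0 + 10 = 10
  Event 11 (restock 8): 10 + 8 = 18
  Event 12 (return 2): 18 + 2 = 20
  Event 13 (sale 9): sell min(9,20)=9. stock: 20 - 9 = 11. total_sold = 63
  Event 14 (sale 3): sell min(3,11)=3. stock: 11 - 3 = 8. total_sold = 66
Final: stock = 8, total_sold = 66

Answer: 66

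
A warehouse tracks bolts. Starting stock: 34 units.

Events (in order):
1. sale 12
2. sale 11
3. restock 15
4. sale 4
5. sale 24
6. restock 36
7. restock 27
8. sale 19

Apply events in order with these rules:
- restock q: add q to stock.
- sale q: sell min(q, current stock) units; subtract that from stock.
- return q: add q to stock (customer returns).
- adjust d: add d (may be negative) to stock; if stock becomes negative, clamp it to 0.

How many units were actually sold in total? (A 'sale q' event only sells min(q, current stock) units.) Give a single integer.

Processing events:
Start: stock = 34
  Event 1 (sale 12): sell min(12,34)=12. stock: 34 - 12 = 22. total_sold = 12
  Event 2 (sale 11): sell min(11,22)=11. stock: 22 - 11 = 11. total_sold = 23
  Event 3 (restock 15): 11 + 15 = 26
  Event 4 (sale 4): sell min(4,26)=4. stock: 26 - 4 = 22. total_sold = 27
  Event 5 (sale 24): sell min(24,22)=22. stock: 22 - 22 = 0. total_sold = 49
  Event 6 (restock 36): 0 + 36 = 36
  Event 7 (restock 27): 36 + 27 = 63
  Event 8 (sale 19): sell min(19,63)=19. stock: 63 - 19 = 44. total_sold = 68
Final: stock = 44, total_sold = 68

Answer: 68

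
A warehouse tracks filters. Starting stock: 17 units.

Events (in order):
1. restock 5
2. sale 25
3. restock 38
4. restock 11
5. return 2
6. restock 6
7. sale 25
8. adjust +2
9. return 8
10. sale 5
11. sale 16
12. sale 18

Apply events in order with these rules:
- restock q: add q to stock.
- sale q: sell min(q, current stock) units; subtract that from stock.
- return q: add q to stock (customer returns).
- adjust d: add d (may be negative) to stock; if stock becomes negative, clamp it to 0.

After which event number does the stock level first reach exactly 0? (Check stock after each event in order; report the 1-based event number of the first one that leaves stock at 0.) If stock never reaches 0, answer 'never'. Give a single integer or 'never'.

Answer: 2

Derivation:
Processing events:
Start: stock = 17
  Event 1 (restock 5): 17 + 5 = 22
  Event 2 (sale 25): sell min(25,22)=22. stock: 22 - 22 = 0. total_sold = 22
  Event 3 (restock 38): 0 + 38 = 38
  Event 4 (restock 11): 38 + 11 = 49
  Event 5 (return 2): 49 + 2 = 51
  Event 6 (restock 6): 51 + 6 = 57
  Event 7 (sale 25): sell min(25,57)=25. stock: 57 - 25 = 32. total_sold = 47
  Event 8 (adjust +2): 32 + 2 = 34
  Event 9 (return 8): 34 + 8 = 42
  Event 10 (sale 5): sell min(5,42)=5. stock: 42 - 5 = 37. total_sold = 52
  Event 11 (sale 16): sell min(16,37)=16. stock: 37 - 16 = 21. total_sold = 68
  Event 12 (sale 18): sell min(18,21)=18. stock: 21 - 18 = 3. total_sold = 86
Final: stock = 3, total_sold = 86

First zero at event 2.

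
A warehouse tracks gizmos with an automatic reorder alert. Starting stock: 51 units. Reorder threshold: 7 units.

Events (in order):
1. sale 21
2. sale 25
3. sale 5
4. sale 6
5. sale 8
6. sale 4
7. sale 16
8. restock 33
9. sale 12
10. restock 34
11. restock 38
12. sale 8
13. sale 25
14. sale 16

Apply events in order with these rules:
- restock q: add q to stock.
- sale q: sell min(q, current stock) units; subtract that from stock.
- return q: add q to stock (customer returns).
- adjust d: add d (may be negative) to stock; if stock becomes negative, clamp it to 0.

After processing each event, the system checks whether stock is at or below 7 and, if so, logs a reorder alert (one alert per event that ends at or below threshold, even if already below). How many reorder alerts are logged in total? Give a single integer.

Processing events:
Start: stock = 51
  Event 1 (sale 21): sell min(21,51)=21. stock: 51 - 21 = 30. total_sold = 21
  Event 2 (sale 25): sell min(25,30)=25. stock: 30 - 25 = 5. total_sold = 46
  Event 3 (sale 5): sell min(5,5)=5. stock: 5 - 5 = 0. total_sold = 51
  Event 4 (sale 6): sell min(6,0)=0. stock: 0 - 0 = 0. total_sold = 51
  Event 5 (sale 8): sell min(8,0)=0. stock: 0 - 0 = 0. total_sold = 51
  Event 6 (sale 4): sell min(4,0)=0. stock: 0 - 0 = 0. total_sold = 51
  Event 7 (sale 16): sell min(16,0)=0. stock: 0 - 0 = 0. total_sold = 51
  Event 8 (restock 33): 0 + 33 = 33
  Event 9 (sale 12): sell min(12,33)=12. stock: 33 - 12 = 21. total_sold = 63
  Event 10 (restock 34): 21 + 34 = 55
  Event 11 (restock 38): 55 + 38 = 93
  Event 12 (sale 8): sell min(8,93)=8. stock: 93 - 8 = 85. total_sold = 71
  Event 13 (sale 25): sell min(25,85)=25. stock: 85 - 25 = 60. total_sold = 96
  Event 14 (sale 16): sell min(16,60)=16. stock: 60 - 16 = 44. total_sold = 112
Final: stock = 44, total_sold = 112

Checking against threshold 7:
  After event 1: stock=30 > 7
  After event 2: stock=5 <= 7 -> ALERT
  After event 3: stock=0 <= 7 -> ALERT
  After event 4: stock=0 <= 7 -> ALERT
  After event 5: stock=0 <= 7 -> ALERT
  After event 6: stock=0 <= 7 -> ALERT
  After event 7: stock=0 <= 7 -> ALERT
  After event 8: stock=33 > 7
  After event 9: stock=21 > 7
  After event 10: stock=55 > 7
  After event 11: stock=93 > 7
  After event 12: stock=85 > 7
  After event 13: stock=60 > 7
  After event 14: stock=44 > 7
Alert events: [2, 3, 4, 5, 6, 7]. Count = 6

Answer: 6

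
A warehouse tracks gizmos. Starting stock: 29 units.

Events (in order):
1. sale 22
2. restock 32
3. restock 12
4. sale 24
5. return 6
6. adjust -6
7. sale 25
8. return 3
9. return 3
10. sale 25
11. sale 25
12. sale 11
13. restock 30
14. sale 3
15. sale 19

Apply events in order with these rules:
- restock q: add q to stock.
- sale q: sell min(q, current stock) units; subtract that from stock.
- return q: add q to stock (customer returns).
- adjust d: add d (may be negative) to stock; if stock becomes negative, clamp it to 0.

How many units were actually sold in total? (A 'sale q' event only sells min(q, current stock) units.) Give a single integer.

Processing events:
Start: stock = 29
  Event 1 (sale 22): sell min(22,29)=22. stock: 29 - 22 = 7. total_sold = 22
  Event 2 (restock 32): 7 + 32 = 39
  Event 3 (restock 12): 39 + 12 = 51
  Event 4 (sale 24): sell min(24,51)=24. stock: 51 - 24 = 27. total_sold = 46
  Event 5 (return 6): 27 + 6 = 33
  Event 6 (adjust -6): 33 + -6 = 27
  Event 7 (sale 25): sell min(25,27)=25. stock: 27 - 25 = 2. total_sold = 71
  Event 8 (return 3): 2 + 3 = 5
  Event 9 (return 3): 5 + 3 = 8
  Event 10 (sale 25): sell min(25,8)=8. stock: 8 - 8 = 0. total_sold = 79
  Event 11 (sale 25): sell min(25,0)=0. stock: 0 - 0 = 0. total_sold = 79
  Event 12 (sale 11): sell min(11,0)=0. stock: 0 - 0 = 0. total_sold = 79
  Event 13 (restock 30): 0 + 30 = 30
  Event 14 (sale 3): sell min(3,30)=3. stock: 30 - 3 = 27. total_sold = 82
  Event 15 (sale 19): sell min(19,27)=19. stock: 27 - 19 = 8. total_sold = 101
Final: stock = 8, total_sold = 101

Answer: 101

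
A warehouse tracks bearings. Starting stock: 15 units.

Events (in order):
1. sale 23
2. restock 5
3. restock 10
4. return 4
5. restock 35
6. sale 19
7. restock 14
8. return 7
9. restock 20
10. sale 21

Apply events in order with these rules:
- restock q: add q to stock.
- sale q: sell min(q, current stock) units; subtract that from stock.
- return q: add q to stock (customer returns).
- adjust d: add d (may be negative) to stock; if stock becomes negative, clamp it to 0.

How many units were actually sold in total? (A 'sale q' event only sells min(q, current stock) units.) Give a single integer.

Answer: 55

Derivation:
Processing events:
Start: stock = 15
  Event 1 (sale 23): sell min(23,15)=15. stock: 15 - 15 = 0. total_sold = 15
  Event 2 (restock 5): 0 + 5 = 5
  Event 3 (restock 10): 5 + 10 = 15
  Event 4 (return 4): 15 + 4 = 19
  Event 5 (restock 35): 19 + 35 = 54
  Event 6 (sale 19): sell min(19,54)=19. stock: 54 - 19 = 35. total_sold = 34
  Event 7 (restock 14): 35 + 14 = 49
  Event 8 (return 7): 49 + 7 = 56
  Event 9 (restock 20): 56 + 20 = 76
  Event 10 (sale 21): sell min(21,76)=21. stock: 76 - 21 = 55. total_sold = 55
Final: stock = 55, total_sold = 55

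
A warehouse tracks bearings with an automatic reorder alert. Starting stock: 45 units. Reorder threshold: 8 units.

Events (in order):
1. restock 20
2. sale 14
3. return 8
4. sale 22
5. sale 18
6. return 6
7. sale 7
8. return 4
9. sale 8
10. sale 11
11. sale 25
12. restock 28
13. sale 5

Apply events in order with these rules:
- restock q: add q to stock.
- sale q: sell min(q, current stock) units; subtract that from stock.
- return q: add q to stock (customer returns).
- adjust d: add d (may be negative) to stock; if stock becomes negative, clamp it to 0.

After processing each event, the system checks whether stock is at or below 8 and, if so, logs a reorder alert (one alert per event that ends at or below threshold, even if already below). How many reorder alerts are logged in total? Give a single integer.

Processing events:
Start: stock = 45
  Event 1 (restock 20): 45 + 20 = 65
  Event 2 (sale 14): sell min(14,65)=14. stock: 65 - 14 = 51. total_sold = 14
  Event 3 (return 8): 51 + 8 = 59
  Event 4 (sale 22): sell min(22,59)=22. stock: 59 - 22 = 37. total_sold = 36
  Event 5 (sale 18): sell min(18,37)=18. stock: 37 - 18 = 19. total_sold = 54
  Event 6 (return 6): 19 + 6 = 25
  Event 7 (sale 7): sell min(7,25)=7. stock: 25 - 7 = 18. total_sold = 61
  Event 8 (return 4): 18 + 4 = 22
  Event 9 (sale 8): sell min(8,22)=8. stock: 22 - 8 = 14. total_sold = 69
  Event 10 (sale 11): sell min(11,14)=11. stock: 14 - 11 = 3. total_sold = 80
  Event 11 (sale 25): sell min(25,3)=3. stock: 3 - 3 = 0. total_sold = 83
  Event 12 (restock 28): 0 + 28 = 28
  Event 13 (sale 5): sell min(5,28)=5. stock: 28 - 5 = 23. total_sold = 88
Final: stock = 23, total_sold = 88

Checking against threshold 8:
  After event 1: stock=65 > 8
  After event 2: stock=51 > 8
  After event 3: stock=59 > 8
  After event 4: stock=37 > 8
  After event 5: stock=19 > 8
  After event 6: stock=25 > 8
  After event 7: stock=18 > 8
  After event 8: stock=22 > 8
  After event 9: stock=14 > 8
  After event 10: stock=3 <= 8 -> ALERT
  After event 11: stock=0 <= 8 -> ALERT
  After event 12: stock=28 > 8
  After event 13: stock=23 > 8
Alert events: [10, 11]. Count = 2

Answer: 2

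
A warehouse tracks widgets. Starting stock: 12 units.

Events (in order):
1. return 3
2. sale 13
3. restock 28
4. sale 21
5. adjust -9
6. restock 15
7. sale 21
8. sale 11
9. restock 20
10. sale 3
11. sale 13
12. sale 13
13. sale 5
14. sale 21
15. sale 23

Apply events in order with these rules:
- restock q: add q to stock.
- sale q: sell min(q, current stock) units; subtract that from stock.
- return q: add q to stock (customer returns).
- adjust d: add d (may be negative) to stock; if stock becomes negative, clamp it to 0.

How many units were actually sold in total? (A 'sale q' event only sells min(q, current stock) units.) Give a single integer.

Processing events:
Start: stock = 12
  Event 1 (return 3): 12 + 3 = 15
  Event 2 (sale 13): sell min(13,15)=13. stock: 15 - 13 = 2. total_sold = 13
  Event 3 (restock 28): 2 + 28 = 30
  Event 4 (sale 21): sell min(21,30)=21. stock: 30 - 21 = 9. total_sold = 34
  Event 5 (adjust -9): 9 + -9 = 0
  Event 6 (restock 15): 0 + 15 = 15
  Event 7 (sale 21): sell min(21,15)=15. stock: 15 - 15 = 0. total_sold = 49
  Event 8 (sale 11): sell min(11,0)=0. stock: 0 - 0 = 0. total_sold = 49
  Event 9 (restock 20): 0 + 20 = 20
  Event 10 (sale 3): sell min(3,20)=3. stock: 20 - 3 = 17. total_sold = 52
  Event 11 (sale 13): sell min(13,17)=13. stock: 17 - 13 = 4. total_sold = 65
  Event 12 (sale 13): sell min(13,4)=4. stock: 4 - 4 = 0. total_sold = 69
  Event 13 (sale 5): sell min(5,0)=0. stock: 0 - 0 = 0. total_sold = 69
  Event 14 (sale 21): sell min(21,0)=0. stock: 0 - 0 = 0. total_sold = 69
  Event 15 (sale 23): sell min(23,0)=0. stock: 0 - 0 = 0. total_sold = 69
Final: stock = 0, total_sold = 69

Answer: 69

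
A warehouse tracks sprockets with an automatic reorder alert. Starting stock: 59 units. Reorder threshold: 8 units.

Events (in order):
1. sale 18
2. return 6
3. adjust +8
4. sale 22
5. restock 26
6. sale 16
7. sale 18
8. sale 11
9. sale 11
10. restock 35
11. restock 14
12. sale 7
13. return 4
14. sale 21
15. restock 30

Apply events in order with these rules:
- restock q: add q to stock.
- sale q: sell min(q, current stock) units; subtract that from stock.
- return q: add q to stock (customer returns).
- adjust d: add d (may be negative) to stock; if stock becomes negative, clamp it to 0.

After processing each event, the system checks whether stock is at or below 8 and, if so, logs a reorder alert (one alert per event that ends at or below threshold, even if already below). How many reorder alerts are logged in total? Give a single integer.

Processing events:
Start: stock = 59
  Event 1 (sale 18): sell min(18,59)=18. stock: 59 - 18 = 41. total_sold = 18
  Event 2 (return 6): 41 + 6 = 47
  Event 3 (adjust +8): 47 + 8 = 55
  Event 4 (sale 22): sell min(22,55)=22. stock: 55 - 22 = 33. total_sold = 40
  Event 5 (restock 26): 33 + 26 = 59
  Event 6 (sale 16): sell min(16,59)=16. stock: 59 - 16 = 43. total_sold = 56
  Event 7 (sale 18): sell min(18,43)=18. stock: 43 - 18 = 25. total_sold = 74
  Event 8 (sale 11): sell min(11,25)=11. stock: 25 - 11 = 14. total_sold = 85
  Event 9 (sale 11): sell min(11,14)=11. stock: 14 - 11 = 3. total_sold = 96
  Event 10 (restock 35): 3 + 35 = 38
  Event 11 (restock 14): 38 + 14 = 52
  Event 12 (sale 7): sell min(7,52)=7. stock: 52 - 7 = 45. total_sold = 103
  Event 13 (return 4): 45 + 4 = 49
  Event 14 (sale 21): sell min(21,49)=21. stock: 49 - 21 = 28. total_sold = 124
  Event 15 (restock 30): 28 + 30 = 58
Final: stock = 58, total_sold = 124

Checking against threshold 8:
  After event 1: stock=41 > 8
  After event 2: stock=47 > 8
  After event 3: stock=55 > 8
  After event 4: stock=33 > 8
  After event 5: stock=59 > 8
  After event 6: stock=43 > 8
  After event 7: stock=25 > 8
  After event 8: stock=14 > 8
  After event 9: stock=3 <= 8 -> ALERT
  After event 10: stock=38 > 8
  After event 11: stock=52 > 8
  After event 12: stock=45 > 8
  After event 13: stock=49 > 8
  After event 14: stock=28 > 8
  After event 15: stock=58 > 8
Alert events: [9]. Count = 1

Answer: 1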